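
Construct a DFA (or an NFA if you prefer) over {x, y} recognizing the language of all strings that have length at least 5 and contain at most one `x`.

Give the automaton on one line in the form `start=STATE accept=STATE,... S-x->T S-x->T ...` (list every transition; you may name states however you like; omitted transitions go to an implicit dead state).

start=A accept=N,O,Q,R A-x->B A-y->C B-x->D B-y->E C-x->E C-y->F D-x->G D-y->G E-x->G E-y->H F-x->H F-y->I G-x->J G-y->J H-x->J H-y->K I-x->K I-y->L J-x->M J-y->M K-x->M K-y->N L-x->N L-y->O M-x->P M-y->P N-x->P N-y->Q O-x->Q O-y->R P-x->P P-y->P Q-x->P Q-y->Q R-x->Q R-y->R

Handle the two conditions separately and then intersect. The first has 7 states tracking the input length, saturating at 6; the second has 3 states tracking the count of `x`s, saturating at 2. A product state is a pair (one from each), accepting exactly when both do.
18 states suffice.
       x  y 
>  A   B  C 
   B   D  E 
   C   E  F 
   D   G  G 
   E   G  H 
   F   H  I 
   G   J  J 
   H   J  K 
   I   K  L 
   J   M  M 
   K   M  N 
   L   N  O 
   M   P  P 
 * N   P  Q 
 * O   Q  R 
   P   P  P 
 * Q   P  Q 
 * R   Q  R 
(> = start, * = accepting)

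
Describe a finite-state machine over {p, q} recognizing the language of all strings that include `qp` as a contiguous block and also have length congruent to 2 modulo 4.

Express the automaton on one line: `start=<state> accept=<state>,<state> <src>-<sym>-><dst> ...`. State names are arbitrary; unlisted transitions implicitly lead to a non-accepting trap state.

start=S0 accept=S5 S0-p->S1 S0-q->S2 S1-p->S3 S1-q->S4 S2-p->S5 S2-q->S4 S3-p->S6 S3-q->S7 S4-p->S8 S4-q->S7 S5-p->S8 S5-q->S8 S6-p->S0 S6-q->S9 S7-p->S10 S7-q->S9 S8-p->S10 S8-q->S10 S9-p->S11 S9-q->S2 S10-p->S11 S10-q->S11 S11-p->S5 S11-q->S5

Run two small machines in parallel and take their product. The first has 3 states tracking whether and how much of `qp` has been seen; the second has 4 states tracking the input length modulo 4. A product state is a pair (one from each), accepting exactly when both do.
12 states suffice.
          p    q  
>  S0     S1   S2 
   S1     S3   S4 
   S2     S5   S4 
   S3     S6   S7 
   S4     S8   S7 
 * S5     S8   S8 
   S6     S0   S9 
   S7    S10   S9 
   S8    S10  S10 
   S9    S11   S2 
   S10   S11  S11 
   S11    S5   S5 
(> = start, * = accepting)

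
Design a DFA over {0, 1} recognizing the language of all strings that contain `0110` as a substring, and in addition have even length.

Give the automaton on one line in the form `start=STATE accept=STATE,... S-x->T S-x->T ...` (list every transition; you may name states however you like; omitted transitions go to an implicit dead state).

start=q0 accept=q8 q0-0->q1 q0-1->q2 q1-0->q3 q1-1->q4 q2-0->q3 q2-1->q0 q3-0->q1 q3-1->q5 q4-0->q1 q4-1->q6 q5-0->q3 q5-1->q7 q6-0->q8 q6-1->q0 q7-0->q9 q7-1->q2 q8-0->q9 q8-1->q9 q9-0->q8 q9-1->q8

Build one automaton per condition and run them in lockstep. The first has 5 states tracking whether and how much of `0110` has been seen; the second has 2 states tracking the input length modulo 2. A product state is a pair (one from each), accepting exactly when both do.
10 states suffice.
        0   1  
>  q0   q1  q2 
   q1   q3  q4 
   q2   q3  q0 
   q3   q1  q5 
   q4   q1  q6 
   q5   q3  q7 
   q6   q8  q0 
   q7   q9  q2 
 * q8   q9  q9 
   q9   q8  q8 
(> = start, * = accepting)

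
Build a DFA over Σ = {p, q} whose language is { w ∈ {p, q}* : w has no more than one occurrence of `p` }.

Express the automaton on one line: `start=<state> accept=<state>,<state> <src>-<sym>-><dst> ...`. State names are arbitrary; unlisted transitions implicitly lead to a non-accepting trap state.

start=A accept=A,B A-p->B A-q->A B-p->C B-q->B C-p->C C-q->C

Only the number of `p`s matters, and only up to 2. Make a chain A → B → C advanced by each `p` (with C absorbing); every other symbol self-loops. The accepting set is {A, B}.
A 3-state machine:
       p  q 
>* A   B  A 
 * B   C  B 
   C   C  C 
(> = start, * = accepting)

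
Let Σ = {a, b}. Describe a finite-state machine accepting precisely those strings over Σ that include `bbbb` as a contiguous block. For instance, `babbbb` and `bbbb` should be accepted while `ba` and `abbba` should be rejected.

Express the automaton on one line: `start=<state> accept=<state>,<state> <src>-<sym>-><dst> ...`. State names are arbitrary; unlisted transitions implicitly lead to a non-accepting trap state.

start=S0 accept=S4 S0-a->S0 S0-b->S1 S1-a->S0 S1-b->S2 S2-a->S0 S2-b->S3 S3-a->S0 S3-b->S4 S4-a->S4 S4-b->S4

Track how much of `bbbb` has been matched so far: state S0 is no progress, S4 is the absorbing accept state reached once `bbbb` has occurred. Intermediate states record partial matches; on a mismatch, fall back to the longest reusable overlap.
5 states suffice.
        a   b  
>  S0   S0  S1 
   S1   S0  S2 
   S2   S0  S3 
   S3   S0  S4 
 * S4   S4  S4 
(> = start, * = accepting)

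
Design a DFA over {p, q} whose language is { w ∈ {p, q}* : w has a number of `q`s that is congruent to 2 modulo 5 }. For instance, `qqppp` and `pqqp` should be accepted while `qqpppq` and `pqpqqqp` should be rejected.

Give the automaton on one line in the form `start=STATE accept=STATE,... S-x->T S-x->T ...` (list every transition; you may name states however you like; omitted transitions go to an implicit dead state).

The only thing that matters is how many `q`s have appeared, reduced mod 5. Use one state per residue: s0 for 0, …, s4 for 4. Reading `q` moves to the next residue; anything else stays put. s2 is accepting.
A 5-state machine:
        p   q  
>  s0   s0  s1 
   s1   s1  s2 
 * s2   s2  s3 
   s3   s3  s4 
   s4   s4  s0 
(> = start, * = accepting)

start=s0 accept=s2 s0-p->s0 s0-q->s1 s1-p->s1 s1-q->s2 s2-p->s2 s2-q->s3 s3-p->s3 s3-q->s4 s4-p->s4 s4-q->s0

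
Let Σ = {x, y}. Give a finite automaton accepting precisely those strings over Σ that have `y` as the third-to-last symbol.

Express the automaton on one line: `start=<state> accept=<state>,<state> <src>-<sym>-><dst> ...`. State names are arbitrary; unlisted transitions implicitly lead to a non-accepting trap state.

Because acceptance depends on a position counted from the end, the machine has to buffer the most recent 3 symbols. Make each state the string of the last up-to-3 symbols read; on input `x` shift the window left and append `x`. Accept when the buffered window has length 3 and begins with `y`.
With 15 states:
          x    y  
>  s0     s1   s2 
   s1     s3   s4 
   s2     s5   s6 
   s3     s7   s8 
   s4     s9  s10 
   s5    s11  s12 
   s6    s13  s14 
   s7     s7   s8 
   s8     s9  s10 
   s9    s11  s12 
   s10   s13  s14 
 * s11    s7   s8 
 * s12    s9  s10 
 * s13   s11  s12 
 * s14   s13  s14 
(> = start, * = accepting)

start=s0 accept=s11,s12,s13,s14 s0-x->s1 s0-y->s2 s1-x->s3 s1-y->s4 s2-x->s5 s2-y->s6 s3-x->s7 s3-y->s8 s4-x->s9 s4-y->s10 s5-x->s11 s5-y->s12 s6-x->s13 s6-y->s14 s7-x->s7 s7-y->s8 s8-x->s9 s8-y->s10 s9-x->s11 s9-y->s12 s10-x->s13 s10-y->s14 s11-x->s7 s11-y->s8 s12-x->s9 s12-y->s10 s13-x->s11 s13-y->s12 s14-x->s13 s14-y->s14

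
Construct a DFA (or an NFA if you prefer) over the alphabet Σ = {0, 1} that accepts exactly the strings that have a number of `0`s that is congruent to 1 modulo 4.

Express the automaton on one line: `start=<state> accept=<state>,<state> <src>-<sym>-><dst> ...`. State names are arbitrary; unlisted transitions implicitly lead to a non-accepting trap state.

start=q0 accept=q1 q0-0->q1 q0-1->q0 q1-0->q2 q1-1->q1 q2-0->q3 q2-1->q2 q3-0->q0 q3-1->q3

Keep the running count of `0`s modulo 4: each `0` advances along the cycle q0 → q1 → q2 → q3 → q0 while other symbols loop. Accept at q1.
A 4-state machine:
        0   1  
>  q0   q1  q0 
 * q1   q2  q1 
   q2   q3  q2 
   q3   q0  q3 
(> = start, * = accepting)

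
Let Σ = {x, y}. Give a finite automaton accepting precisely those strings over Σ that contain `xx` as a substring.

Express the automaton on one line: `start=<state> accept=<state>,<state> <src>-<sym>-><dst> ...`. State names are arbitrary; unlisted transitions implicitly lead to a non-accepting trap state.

Track how much of `xx` has been matched so far: state S0 is no progress, S2 is the absorbing accept state reached once `xx` has occurred. Intermediate states record partial matches; on a mismatch, fall back to the longest reusable overlap.
3 states suffice.
        x   y  
>  S0   S1  S0 
   S1   S2  S0 
 * S2   S2  S2 
(> = start, * = accepting)

start=S0 accept=S2 S0-x->S1 S0-y->S0 S1-x->S2 S1-y->S0 S2-x->S2 S2-y->S2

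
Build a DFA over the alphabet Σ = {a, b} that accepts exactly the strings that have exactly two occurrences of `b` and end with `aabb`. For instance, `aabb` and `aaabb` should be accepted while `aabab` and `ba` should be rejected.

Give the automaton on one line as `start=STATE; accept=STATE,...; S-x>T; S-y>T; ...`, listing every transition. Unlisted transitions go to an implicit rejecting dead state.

start=s0; accept=s5; s0-a>s1; s0-b>s2; s1-a>s3; s1-b>s2; s2-a>s2; s2-b>s2; s3-a>s3; s3-b>s4; s4-a>s2; s4-b>s5; s5-a>s2; s5-b>s2

Build one automaton per condition and run them in lockstep. One (4 states) tracks the count of `b`s, saturating at 3; the other (5 states) tracks how much of the suffix `aabb` has currently been matched. Each combined state is a pair, one component from each; accept when both components accept. Equivalent product states are then merged.
With 6 states:
        a   b  
>  s0   s1  s2 
   s1   s3  s2 
   s2   s2  s2 
   s3   s3  s4 
   s4   s2  s5 
 * s5   s2  s2 
(> = start, * = accepting)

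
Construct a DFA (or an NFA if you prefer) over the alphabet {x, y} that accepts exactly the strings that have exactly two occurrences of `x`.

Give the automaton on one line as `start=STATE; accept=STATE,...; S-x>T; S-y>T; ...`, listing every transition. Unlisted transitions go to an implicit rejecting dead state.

start=q0; accept=q2; q0-x>q1; q0-y>q0; q1-x>q2; q1-y>q1; q2-x>q3; q2-y>q2; q3-x>q3; q3-y>q3

Count `x`s, saturating at 3: states q0 through q2 mean 0 through 2 `x`s seen; q3 means more than 2. Each `x` increments (capped at q3); other symbols loop. Accept from {q2}.
With 4 states:
        x   y  
>  q0   q1  q0 
   q1   q2  q1 
 * q2   q3  q2 
   q3   q3  q3 
(> = start, * = accepting)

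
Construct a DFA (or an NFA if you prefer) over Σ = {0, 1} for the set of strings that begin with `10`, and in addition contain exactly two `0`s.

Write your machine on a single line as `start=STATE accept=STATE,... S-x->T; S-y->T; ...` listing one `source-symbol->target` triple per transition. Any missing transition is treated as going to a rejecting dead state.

Run two small machines in parallel and take their product. The first has 4 states tracking whether the input so far still matches the prefix `10`; the second has 4 states tracking the count of `0`s, saturating at 3. A product state is a pair (one from each), accepting exactly when both do. After merging equivalent states the machine shrinks.
A 5-state machine:
        0   1  
>  s0   s1  s2 
   s1   s1  s1 
   s2   s3  s1 
   s3   s4  s3 
 * s4   s1  s4 
(> = start, * = accepting)

start=s0; accept=s4; s0-0->s1; s0-1->s2; s1-0->s1; s1-1->s1; s2-0->s3; s2-1->s1; s3-0->s4; s3-1->s3; s4-0->s1; s4-1->s4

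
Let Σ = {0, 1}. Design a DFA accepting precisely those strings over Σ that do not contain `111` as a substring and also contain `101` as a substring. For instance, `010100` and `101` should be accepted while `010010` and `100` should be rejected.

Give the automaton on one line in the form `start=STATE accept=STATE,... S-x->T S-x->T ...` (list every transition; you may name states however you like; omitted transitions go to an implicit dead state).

start=s0 accept=s4,s6,s7 s0-0->s0 s0-1->s1 s1-0->s2 s1-1->s3 s2-0->s0 s2-1->s4 s3-0->s2 s3-1->s5 s4-0->s6 s4-1->s7 s5-0->s5 s5-1->s5 s6-0->s6 s6-1->s4 s7-0->s6 s7-1->s5

Build one automaton per condition and run them in lockstep. One (4 states) tracks partial matches of the forbidden pattern `111`; the other (4 states) tracks whether and how much of `101` has been seen. Each combined state is a pair, one component from each; accept when both components accept. After merging equivalent states the machine shrinks.
An 8-state machine:
        0   1  
>  s0   s0  s1 
   s1   s2  s3 
   s2   s0  s4 
   s3   s2  s5 
 * s4   s6  s7 
   s5   s5  s5 
 * s6   s6  s4 
 * s7   s6  s5 
(> = start, * = accepting)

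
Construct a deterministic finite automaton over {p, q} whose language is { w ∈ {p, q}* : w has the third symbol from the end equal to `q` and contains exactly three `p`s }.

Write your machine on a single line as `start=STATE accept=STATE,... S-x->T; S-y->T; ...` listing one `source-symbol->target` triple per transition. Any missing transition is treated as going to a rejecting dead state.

start=S0; accept=S11,S13,S14,S15; S0-p->S1; S0-q->S0; S1-p->S2; S1-q->S3; S2-p->S4; S2-q->S5; S3-p->S6; S3-q->S3; S4-p->S7; S4-q->S8; S5-p->S9; S5-q->S10; S6-p->S11; S6-q->S5; S7-p->S7; S7-q->S7; S8-p->S7; S8-q->S12; S9-p->S7; S9-q->S13; S10-p->S14; S10-q->S10; S11-p->S7; S11-q->S8; S12-p->S7; S12-q->S15; S13-p->S7; S13-q->S12; S14-p->S7; S14-q->S13; S15-p->S7; S15-q->S15

Build one automaton per condition and run them in lockstep. The first has 15 states tracking the last 3 symbols read; the second has 5 states tracking the count of `p`s, saturating at 4. A product state is a pair (one from each), accepting exactly when both do. Minimizing collapses redundant product states.
          p    q  
>  S0     S1   S0 
   S1     S2   S3 
   S2     S4   S5 
   S3     S6   S3 
   S4     S7   S8 
   S5     S9  S10 
   S6    S11   S5 
   S7     S7   S7 
   S8     S7  S12 
   S9     S7  S13 
   S10   S14  S10 
 * S11    S7   S8 
   S12    S7  S15 
 * S13    S7  S12 
 * S14    S7  S13 
 * S15    S7  S15 
(> = start, * = accepting)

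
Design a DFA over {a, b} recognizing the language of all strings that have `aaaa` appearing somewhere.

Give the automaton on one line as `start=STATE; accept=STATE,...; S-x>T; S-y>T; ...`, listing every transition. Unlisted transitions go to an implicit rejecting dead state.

start=S0; accept=S4; S0-a>S1; S0-b>S0; S1-a>S2; S1-b>S0; S2-a>S3; S2-b>S0; S3-a>S4; S3-b>S0; S4-a>S4; S4-b>S4

Track how much of `aaaa` has been matched so far: state S0 is no progress, S4 is the absorbing accept state reached once `aaaa` has occurred. Intermediate states record partial matches; on a mismatch, fall back to the longest reusable overlap.
A 5-state machine:
        a   b  
>  S0   S1  S0 
   S1   S2  S0 
   S2   S3  S0 
   S3   S4  S0 
 * S4   S4  S4 
(> = start, * = accepting)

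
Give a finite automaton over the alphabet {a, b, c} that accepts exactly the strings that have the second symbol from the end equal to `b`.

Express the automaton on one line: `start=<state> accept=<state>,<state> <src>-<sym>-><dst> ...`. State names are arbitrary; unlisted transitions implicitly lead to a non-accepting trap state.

Because acceptance depends on a position counted from the end, the machine has to buffer the most recent 2 symbols. Make each state the string of the last up-to-2 symbols read; on input `x` shift the window left and append `x`. Accept when the buffered window has length 2 and begins with `b`.
A 13-state machine:
          a    b    c  
>  q0     q1   q2   q3 
   q1     q4   q5   q6 
   q2     q7   q8   q9 
   q3    q10  q11  q12 
   q4     q4   q5   q6 
   q5     q7   q8   q9 
   q6    q10  q11  q12 
 * q7     q4   q5   q6 
 * q8     q7   q8   q9 
 * q9    q10  q11  q12 
   q10    q4   q5   q6 
   q11    q7   q8   q9 
   q12   q10  q11  q12 
(> = start, * = accepting)

start=q0 accept=q7,q8,q9 q0-a->q1 q0-b->q2 q0-c->q3 q1-a->q4 q1-b->q5 q1-c->q6 q2-a->q7 q2-b->q8 q2-c->q9 q3-a->q10 q3-b->q11 q3-c->q12 q4-a->q4 q4-b->q5 q4-c->q6 q5-a->q7 q5-b->q8 q5-c->q9 q6-a->q10 q6-b->q11 q6-c->q12 q7-a->q4 q7-b->q5 q7-c->q6 q8-a->q7 q8-b->q8 q8-c->q9 q9-a->q10 q9-b->q11 q9-c->q12 q10-a->q4 q10-b->q5 q10-c->q6 q11-a->q7 q11-b->q8 q11-c->q9 q12-a->q10 q12-b->q11 q12-c->q12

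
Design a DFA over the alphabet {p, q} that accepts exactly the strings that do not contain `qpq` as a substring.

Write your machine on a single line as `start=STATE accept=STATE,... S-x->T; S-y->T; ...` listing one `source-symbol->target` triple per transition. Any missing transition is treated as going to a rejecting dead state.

This is the complement of 'contains `qpq`'. Use the same substring-matching states — A through D holding how much of `qpq` has just been matched — but flip the accepting set: everything except the trap D accepts.
With 4 states:
       p  q 
>* A   A  B 
 * B   C  B 
 * C   A  D 
   D   D  D 
(> = start, * = accepting)

start=A; accept=A,B,C; A-p->A; A-q->B; B-p->C; B-q->B; C-p->A; C-q->D; D-p->D; D-q->D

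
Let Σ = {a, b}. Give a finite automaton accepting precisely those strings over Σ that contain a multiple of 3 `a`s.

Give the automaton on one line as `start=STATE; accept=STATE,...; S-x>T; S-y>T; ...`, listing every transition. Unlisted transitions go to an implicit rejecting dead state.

start=S0; accept=S0; S0-a>S1; S0-b>S0; S1-a>S2; S1-b>S1; S2-a>S0; S2-b>S2

The only thing that matters is how many `a`s have appeared, reduced mod 3. Use one state per residue: S0 for 0, …, S2 for 2. Reading `a` moves to the next residue; anything else stays put. S0 is accepting.
3 states suffice.
        a   b  
>* S0   S1  S0 
   S1   S2  S1 
   S2   S0  S2 
(> = start, * = accepting)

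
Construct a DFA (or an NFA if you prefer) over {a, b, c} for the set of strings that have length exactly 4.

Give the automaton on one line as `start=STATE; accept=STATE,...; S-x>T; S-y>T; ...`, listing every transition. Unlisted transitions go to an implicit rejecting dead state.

start=S0; accept=S4; S0-a>S1; S0-b>S1; S0-c>S1; S1-a>S2; S1-b>S2; S1-c>S2; S2-a>S3; S2-b>S3; S2-c>S3; S3-a>S4; S3-b>S4; S3-c>S4; S4-a>S5; S4-b>S5; S4-c>S5; S5-a>S5; S5-b>S5; S5-c>S5

Count input length up to 5: every symbol moves from S0 toward S5, which means 'more than 4' and absorbs. Accept from {S4}.
        a   b   c  
>  S0   S1  S1  S1 
   S1   S2  S2  S2 
   S2   S3  S3  S3 
   S3   S4  S4  S4 
 * S4   S5  S5  S5 
   S5   S5  S5  S5 
(> = start, * = accepting)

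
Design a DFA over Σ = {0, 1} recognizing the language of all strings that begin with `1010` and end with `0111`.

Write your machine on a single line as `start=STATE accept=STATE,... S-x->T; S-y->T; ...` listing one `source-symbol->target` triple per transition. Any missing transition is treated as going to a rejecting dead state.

Run two small machines in parallel and take their product. One (6 states) tracks whether the input so far still matches the prefix `1010`; the other (5 states) tracks how much of the suffix `0111` has currently been matched. Each combined state is a pair, one component from each; accept when both components accept.
          0    1  
>  q0     q1   q2 
   q1     q1   q3 
   q2     q4   q5 
   q3     q1   q6 
   q4     q1   q7 
   q5     q1   q5 
   q6     q1   q8 
   q7     q9   q6 
   q8     q1   q5 
   q9     q9  q10 
   q10    q9  q11 
   q11    q9  q12 
 * q12    q9  q13 
   q13    q9  q13 
(> = start, * = accepting)

start=q0; accept=q12; q0-0->q1; q0-1->q2; q1-0->q1; q1-1->q3; q2-0->q4; q2-1->q5; q3-0->q1; q3-1->q6; q4-0->q1; q4-1->q7; q5-0->q1; q5-1->q5; q6-0->q1; q6-1->q8; q7-0->q9; q7-1->q6; q8-0->q1; q8-1->q5; q9-0->q9; q9-1->q10; q10-0->q9; q10-1->q11; q11-0->q9; q11-1->q12; q12-0->q9; q12-1->q13; q13-0->q9; q13-1->q13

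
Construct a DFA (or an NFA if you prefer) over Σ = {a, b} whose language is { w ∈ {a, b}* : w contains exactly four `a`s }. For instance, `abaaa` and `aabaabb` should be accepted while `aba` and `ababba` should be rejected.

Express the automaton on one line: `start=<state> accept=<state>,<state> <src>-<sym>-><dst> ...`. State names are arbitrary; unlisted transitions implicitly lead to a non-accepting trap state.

start=q0 accept=q4 q0-a->q1 q0-b->q0 q1-a->q2 q1-b->q1 q2-a->q3 q2-b->q2 q3-a->q4 q3-b->q3 q4-a->q5 q4-b->q4 q5-a->q5 q5-b->q5

Only the number of `a`s matters, and only up to 5. Make a chain q0 → q1 → q2 → q3 → q4 → q5 advanced by each `a` (with q5 absorbing); every other symbol self-loops. The accepting set is {q4}.
With 6 states:
        a   b  
>  q0   q1  q0 
   q1   q2  q1 
   q2   q3  q2 
   q3   q4  q3 
 * q4   q5  q4 
   q5   q5  q5 
(> = start, * = accepting)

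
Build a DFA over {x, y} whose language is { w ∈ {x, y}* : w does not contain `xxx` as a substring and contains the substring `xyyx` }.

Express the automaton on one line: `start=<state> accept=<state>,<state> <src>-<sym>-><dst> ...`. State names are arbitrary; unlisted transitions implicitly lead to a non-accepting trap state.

start=S0 accept=S6,S7,S8 S0-x->S1 S0-y->S0 S1-x->S2 S1-y->S3 S2-x->S4 S2-y->S3 S3-x->S1 S3-y->S5 S4-x->S4 S4-y->S4 S5-x->S6 S5-y->S0 S6-x->S7 S6-y->S8 S7-x->S4 S7-y->S8 S8-x->S6 S8-y->S8

Run two small machines in parallel and take their product. One (4 states) tracks partial matches of the forbidden pattern `xxx`; the other (5 states) tracks whether and how much of `xyyx` has been seen. Each combined state is a pair, one component from each; accept when both components accept. Equivalent product states are then merged.
9 states suffice.
        x   y  
>  S0   S1  S0 
   S1   S2  S3 
   S2   S4  S3 
   S3   S1  S5 
   S4   S4  S4 
   S5   S6  S0 
 * S6   S7  S8 
 * S7   S4  S8 
 * S8   S6  S8 
(> = start, * = accepting)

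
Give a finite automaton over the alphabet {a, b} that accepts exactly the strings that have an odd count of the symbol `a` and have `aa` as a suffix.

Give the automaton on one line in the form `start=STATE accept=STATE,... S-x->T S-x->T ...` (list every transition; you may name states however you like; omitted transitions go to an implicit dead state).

start=q0 accept=q3 q0-a->q1 q0-b->q0 q1-a->q2 q1-b->q1 q2-a->q3 q2-b->q0 q3-a->q2 q3-b->q1

Handle the two conditions separately and then intersect. The first has 2 states tracking the count of `a`s modulo 2; the second has 3 states tracking how much of the suffix `aa` has currently been matched. A product state is a pair (one from each), accepting exactly when both do. Equivalent product states are then merged.
        a   b  
>  q0   q1  q0 
   q1   q2  q1 
   q2   q3  q0 
 * q3   q2  q1 
(> = start, * = accepting)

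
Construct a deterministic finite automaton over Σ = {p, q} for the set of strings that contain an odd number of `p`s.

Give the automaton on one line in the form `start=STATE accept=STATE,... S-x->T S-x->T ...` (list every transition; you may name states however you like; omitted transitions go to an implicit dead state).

Keep the running count of `p`s modulo 2: each `p` advances along the cycle S0 → S1 → S0 while other symbols loop. Accept at S1.
A 2-state machine:
        p   q  
>  S0   S1  S0 
 * S1   S0  S1 
(> = start, * = accepting)

start=S0 accept=S1 S0-p->S1 S0-q->S0 S1-p->S0 S1-q->S1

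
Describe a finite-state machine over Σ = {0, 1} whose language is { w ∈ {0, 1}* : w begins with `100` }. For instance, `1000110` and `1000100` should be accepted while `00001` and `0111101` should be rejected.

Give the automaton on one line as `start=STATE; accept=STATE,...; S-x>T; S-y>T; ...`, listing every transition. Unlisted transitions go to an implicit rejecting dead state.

Walk along `100` while the input agrees: from A take `1` to B, and so on. Any deviation drops to the rejecting sink E. Once D is reached the prefix is confirmed and every continuation is accepted.
5 states suffice.
       0  1 
>  A   E  B 
   B   C  E 
   C   D  E 
 * D   D  D 
   E   E  E 
(> = start, * = accepting)

start=A; accept=D; A-0>E; A-1>B; B-0>C; B-1>E; C-0>D; C-1>E; D-0>D; D-1>D; E-0>E; E-1>E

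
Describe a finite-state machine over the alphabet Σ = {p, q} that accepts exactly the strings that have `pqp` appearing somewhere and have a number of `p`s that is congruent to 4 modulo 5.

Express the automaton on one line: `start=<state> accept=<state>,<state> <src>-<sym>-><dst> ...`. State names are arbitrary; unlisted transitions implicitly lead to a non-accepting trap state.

start=S0 accept=S14 S0-p->S1 S0-q->S0 S1-p->S2 S1-q->S3 S2-p->S4 S2-q->S5 S3-p->S6 S3-q->S7 S4-p->S8 S4-q->S9 S5-p->S10 S5-q->S11 S6-p->S10 S6-q->S6 S7-p->S2 S7-q->S7 S8-p->S12 S8-q->S13 S9-p->S14 S9-q->S15 S10-p->S14 S10-q->S10 S11-p->S4 S11-q->S11 S12-p->S1 S12-q->S16 S13-p->S17 S13-q->S18 S14-p->S17 S14-q->S14 S15-p->S8 S15-q->S15 S16-p->S19 S16-q->S0 S17-p->S19 S17-q->S17 S18-p->S12 S18-q->S18 S19-p->S6 S19-q->S19

Run two small machines in parallel and take their product. The first has 4 states tracking whether and how much of `pqp` has been seen; the second has 5 states tracking the count of `p`s modulo 5. A product state is a pair (one from each), accepting exactly when both do.
A 20-state machine:
          p    q  
>  S0     S1   S0 
   S1     S2   S3 
   S2     S4   S5 
   S3     S6   S7 
   S4     S8   S9 
   S5    S10  S11 
   S6    S10   S6 
   S7     S2   S7 
   S8    S12  S13 
   S9    S14  S15 
   S10   S14  S10 
   S11    S4  S11 
   S12    S1  S16 
   S13   S17  S18 
 * S14   S17  S14 
   S15    S8  S15 
   S16   S19   S0 
   S17   S19  S17 
   S18   S12  S18 
   S19    S6  S19 
(> = start, * = accepting)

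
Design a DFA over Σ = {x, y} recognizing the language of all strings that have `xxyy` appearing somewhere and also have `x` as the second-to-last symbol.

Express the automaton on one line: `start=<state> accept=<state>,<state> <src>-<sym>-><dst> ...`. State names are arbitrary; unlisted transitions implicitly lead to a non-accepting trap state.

start=S0 accept=S6,S7 S0-x->S1 S0-y->S0 S1-x->S2 S1-y->S0 S2-x->S2 S2-y->S3 S3-x->S1 S3-y->S4 S4-x->S5 S4-y->S4 S5-x->S6 S5-y->S7 S6-x->S6 S6-y->S7 S7-x->S5 S7-y->S4

Handle the two conditions separately and then intersect. The first has 5 states tracking whether and how much of `xxyy` has been seen; the second has 7 states tracking the last 2 symbols read. A product state is a pair (one from each), accepting exactly when both do. Minimizing collapses redundant product states.
With 8 states:
        x   y  
>  S0   S1  S0 
   S1   S2  S0 
   S2   S2  S3 
   S3   S1  S4 
   S4   S5  S4 
   S5   S6  S7 
 * S6   S6  S7 
 * S7   S5  S4 
(> = start, * = accepting)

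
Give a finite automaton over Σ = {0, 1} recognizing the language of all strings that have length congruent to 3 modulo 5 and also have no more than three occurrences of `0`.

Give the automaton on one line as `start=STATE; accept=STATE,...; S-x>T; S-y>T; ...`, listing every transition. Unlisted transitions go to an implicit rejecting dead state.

Build one automaton per condition and run them in lockstep. One (5 states) tracks the input length modulo 5; the other (5 states) tracks the count of `0`s, saturating at 4. Each combined state is a pair, one component from each; accept when both components accept. After merging equivalent states the machine shrinks.
       0  1 
>  A   B  C 
   B   D  E 
   C   E  F 
   D   G  H 
   E   H  I 
   F   I  J 
 * G   K  L 
 * H   L  M 
 * I   M  N 
 * J   N  O 
   K   K  K 
   L   K  P 
   M   P  Q 
   N   Q  R 
   O   R  A 
   P   K  S 
   Q   S  T 
   R   T  B 
   S   K  U 
   T   U  D 
   U   K  G 
(> = start, * = accepting)

start=A; accept=G,H,I,J; A-0>B; A-1>C; B-0>D; B-1>E; C-0>E; C-1>F; D-0>G; D-1>H; E-0>H; E-1>I; F-0>I; F-1>J; G-0>K; G-1>L; H-0>L; H-1>M; I-0>M; I-1>N; J-0>N; J-1>O; K-0>K; K-1>K; L-0>K; L-1>P; M-0>P; M-1>Q; N-0>Q; N-1>R; O-0>R; O-1>A; P-0>K; P-1>S; Q-0>S; Q-1>T; R-0>T; R-1>B; S-0>K; S-1>U; T-0>U; T-1>D; U-0>K; U-1>G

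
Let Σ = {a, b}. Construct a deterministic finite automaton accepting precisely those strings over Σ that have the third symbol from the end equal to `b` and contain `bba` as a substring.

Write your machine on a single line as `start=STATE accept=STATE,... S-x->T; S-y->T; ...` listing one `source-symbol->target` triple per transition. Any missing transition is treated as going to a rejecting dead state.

start=s0; accept=s3,s4,s5,s10; s0-a->s0; s0-b->s1; s1-a->s0; s1-b->s2; s2-a->s3; s2-b->s2; s3-a->s4; s3-b->s5; s4-a->s6; s4-b->s7; s5-a->s8; s5-b->s9; s6-a->s6; s6-b->s7; s7-a->s8; s7-b->s9; s8-a->s4; s8-b->s5; s9-a->s3; s9-b->s10; s10-a->s3; s10-b->s10

Run two small machines in parallel and take their product. The first has 15 states tracking the last 3 symbols read; the second has 4 states tracking whether and how much of `bba` has been seen. A product state is a pair (one from each), accepting exactly when both do. Minimizing collapses redundant product states.
An 11-state machine:
          a    b  
>  s0     s0   s1 
   s1     s0   s2 
   s2     s3   s2 
 * s3     s4   s5 
 * s4     s6   s7 
 * s5     s8   s9 
   s6     s6   s7 
   s7     s8   s9 
   s8     s4   s5 
   s9     s3  s10 
 * s10    s3  s10 
(> = start, * = accepting)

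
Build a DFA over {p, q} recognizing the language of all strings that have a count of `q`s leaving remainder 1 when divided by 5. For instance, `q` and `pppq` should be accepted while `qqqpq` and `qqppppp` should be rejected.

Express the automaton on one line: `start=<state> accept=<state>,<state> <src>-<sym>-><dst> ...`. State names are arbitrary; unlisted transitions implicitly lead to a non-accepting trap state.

start=A accept=B A-p->A A-q->B B-p->B B-q->C C-p->C C-q->D D-p->D D-q->E E-p->E E-q->A

The only thing that matters is how many `q`s have appeared, reduced mod 5. Use one state per residue: A for 0, …, E for 4. Reading `q` moves to the next residue; anything else stays put. B is accepting.
With 5 states:
       p  q 
>  A   A  B 
 * B   B  C 
   C   C  D 
   D   D  E 
   E   E  A 
(> = start, * = accepting)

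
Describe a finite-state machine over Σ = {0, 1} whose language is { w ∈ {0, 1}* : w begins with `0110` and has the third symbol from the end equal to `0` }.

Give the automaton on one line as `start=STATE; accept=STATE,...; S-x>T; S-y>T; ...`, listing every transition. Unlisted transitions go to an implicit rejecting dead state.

start=S0; accept=S8,S9,S10,S11; S0-0>S1; S0-1>S2; S1-0>S2; S1-1>S3; S2-0>S2; S2-1>S2; S3-0>S2; S3-1>S4; S4-0>S5; S4-1>S2; S5-0>S6; S5-1>S7; S6-0>S8; S6-1>S9; S7-0>S10; S7-1>S11; S8-0>S8; S8-1>S9; S9-0>S10; S9-1>S11; S10-0>S6; S10-1>S7; S11-0>S5; S11-1>S12; S12-0>S5; S12-1>S12

Handle the two conditions separately and then intersect. The first has 6 states tracking whether the input so far still matches the prefix `0110`; the second has 15 states tracking the last 3 symbols read. A product state is a pair (one from each), accepting exactly when both do. Equivalent product states are then merged.
          0    1  
>  S0     S1   S2 
   S1     S2   S3 
   S2     S2   S2 
   S3     S2   S4 
   S4     S5   S2 
   S5     S6   S7 
   S6     S8   S9 
   S7    S10  S11 
 * S8     S8   S9 
 * S9    S10  S11 
 * S10    S6   S7 
 * S11    S5  S12 
   S12    S5  S12 
(> = start, * = accepting)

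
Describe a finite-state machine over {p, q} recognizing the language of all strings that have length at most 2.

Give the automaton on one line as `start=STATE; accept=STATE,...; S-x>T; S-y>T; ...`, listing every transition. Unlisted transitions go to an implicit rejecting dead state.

We only need to distinguish lengths 0, 1, …, 2, and '>2'. Chain s0 → s1 → s2 → s3 on every symbol, with s3 looping. Accepting states: {s0, s1, s2}.
4 states suffice.
        p   q  
>* s0   s1  s1 
 * s1   s2  s2 
 * s2   s3  s3 
   s3   s3  s3 
(> = start, * = accepting)

start=s0; accept=s0,s1,s2; s0-p>s1; s0-q>s1; s1-p>s2; s1-q>s2; s2-p>s3; s2-q>s3; s3-p>s3; s3-q>s3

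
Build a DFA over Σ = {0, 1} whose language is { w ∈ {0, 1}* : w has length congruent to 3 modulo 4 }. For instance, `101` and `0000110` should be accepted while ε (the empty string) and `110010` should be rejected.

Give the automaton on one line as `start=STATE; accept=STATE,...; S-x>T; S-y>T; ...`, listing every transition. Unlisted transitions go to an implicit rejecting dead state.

Only the length mod 4 matters, so use a 4-cycle: from any state, every input symbol moves to the next state, wrapping S3 back to S0. Mark S3 accepting.
A 4-state machine:
        0   1  
>  S0   S1  S1 
   S1   S2  S2 
   S2   S3  S3 
 * S3   S0  S0 
(> = start, * = accepting)

start=S0; accept=S3; S0-0>S1; S0-1>S1; S1-0>S2; S1-1>S2; S2-0>S3; S2-1>S3; S3-0>S0; S3-1>S0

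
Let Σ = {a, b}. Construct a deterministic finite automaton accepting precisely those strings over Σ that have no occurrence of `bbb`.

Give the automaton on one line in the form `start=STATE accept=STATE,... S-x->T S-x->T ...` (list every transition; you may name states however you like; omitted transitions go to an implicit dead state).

start=s0 accept=s0,s1,s2 s0-a->s0 s0-b->s1 s1-a->s0 s1-b->s2 s2-a->s0 s2-b->s3 s3-a->s3 s3-b->s3

Track partial matches of the forbidden pattern `bbb`. State s3 is a dead state reached once `bbb` has occurred; every other state accepts. s0 means no part of `bbb` is currently matched.
4 states suffice.
        a   b  
>* s0   s0  s1 
 * s1   s0  s2 
 * s2   s0  s3 
   s3   s3  s3 
(> = start, * = accepting)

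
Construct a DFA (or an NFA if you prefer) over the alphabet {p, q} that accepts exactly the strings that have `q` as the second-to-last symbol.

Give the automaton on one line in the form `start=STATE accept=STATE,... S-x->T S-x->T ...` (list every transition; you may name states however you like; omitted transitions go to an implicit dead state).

A DFA must remember the last 2 symbols (since which symbol is second-to-last isn't known until the input ends). Use one state per possible window of the last ≤2 symbols; accept from those whose window starts with `q`.
7 states suffice.
        p   q  
>  S0   S1  S2 
   S1   S3  S4 
   S2   S5  S6 
   S3   S3  S4 
   S4   S5  S6 
 * S5   S3  S4 
 * S6   S5  S6 
(> = start, * = accepting)

start=S0 accept=S5,S6 S0-p->S1 S0-q->S2 S1-p->S3 S1-q->S4 S2-p->S5 S2-q->S6 S3-p->S3 S3-q->S4 S4-p->S5 S4-q->S6 S5-p->S3 S5-q->S4 S6-p->S5 S6-q->S6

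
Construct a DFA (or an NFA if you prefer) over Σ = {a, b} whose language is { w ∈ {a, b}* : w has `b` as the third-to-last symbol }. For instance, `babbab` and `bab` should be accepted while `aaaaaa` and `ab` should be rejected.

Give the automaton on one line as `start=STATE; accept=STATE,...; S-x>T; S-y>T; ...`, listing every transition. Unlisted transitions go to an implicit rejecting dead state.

start=q0; accept=q11,q12,q13,q14; q0-a>q1; q0-b>q2; q1-a>q3; q1-b>q4; q2-a>q5; q2-b>q6; q3-a>q7; q3-b>q8; q4-a>q9; q4-b>q10; q5-a>q11; q5-b>q12; q6-a>q13; q6-b>q14; q7-a>q7; q7-b>q8; q8-a>q9; q8-b>q10; q9-a>q11; q9-b>q12; q10-a>q13; q10-b>q14; q11-a>q7; q11-b>q8; q12-a>q9; q12-b>q10; q13-a>q11; q13-b>q12; q14-a>q13; q14-b>q14

Because acceptance depends on a position counted from the end, the machine has to buffer the most recent 3 symbols. Make each state the string of the last up-to-3 symbols read; on input `x` shift the window left and append `x`. Accept when the buffered window has length 3 and begins with `b`.
          a    b  
>  q0     q1   q2 
   q1     q3   q4 
   q2     q5   q6 
   q3     q7   q8 
   q4     q9  q10 
   q5    q11  q12 
   q6    q13  q14 
   q7     q7   q8 
   q8     q9  q10 
   q9    q11  q12 
   q10   q13  q14 
 * q11    q7   q8 
 * q12    q9  q10 
 * q13   q11  q12 
 * q14   q13  q14 
(> = start, * = accepting)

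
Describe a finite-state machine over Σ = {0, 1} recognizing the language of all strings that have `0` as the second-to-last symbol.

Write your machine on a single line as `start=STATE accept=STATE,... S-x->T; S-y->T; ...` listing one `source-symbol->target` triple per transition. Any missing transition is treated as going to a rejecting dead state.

Because acceptance depends on a position counted from the end, the machine has to buffer the most recent 2 symbols. Make each state the string of the last up-to-2 symbols read; on input `x` shift the window left and append `x`. Accept when the buffered window has length 2 and begins with `0`.
With 7 states:
        0   1  
>  s0   s1  s2 
   s1   s3  s4 
   s2   s5  s6 
 * s3   s3  s4 
 * s4   s5  s6 
   s5   s3  s4 
   s6   s5  s6 
(> = start, * = accepting)

start=s0; accept=s3,s4; s0-0->s1; s0-1->s2; s1-0->s3; s1-1->s4; s2-0->s5; s2-1->s6; s3-0->s3; s3-1->s4; s4-0->s5; s4-1->s6; s5-0->s3; s5-1->s4; s6-0->s5; s6-1->s6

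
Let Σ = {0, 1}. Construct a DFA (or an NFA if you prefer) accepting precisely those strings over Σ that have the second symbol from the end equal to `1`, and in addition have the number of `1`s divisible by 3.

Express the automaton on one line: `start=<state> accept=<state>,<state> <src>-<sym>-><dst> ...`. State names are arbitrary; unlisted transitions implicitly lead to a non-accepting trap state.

start=S0 accept=S4,S6 S0-0->S0 S0-1->S1 S1-0->S1 S1-1->S2 S2-0->S3 S2-1->S4 S3-0->S3 S3-1->S5 S4-0->S6 S4-1->S1 S5-0->S6 S5-1->S1 S6-0->S0 S6-1->S1

Build one automaton per condition and run them in lockstep. One (7 states) tracks the last 2 symbols read; the other (3 states) tracks the count of `1`s modulo 3. Each combined state is a pair, one component from each; accept when both components accept. Equivalent product states are then merged.
        0   1  
>  S0   S0  S1 
   S1   S1  S2 
   S2   S3  S4 
   S3   S3  S5 
 * S4   S6  S1 
   S5   S6  S1 
 * S6   S0  S1 
(> = start, * = accepting)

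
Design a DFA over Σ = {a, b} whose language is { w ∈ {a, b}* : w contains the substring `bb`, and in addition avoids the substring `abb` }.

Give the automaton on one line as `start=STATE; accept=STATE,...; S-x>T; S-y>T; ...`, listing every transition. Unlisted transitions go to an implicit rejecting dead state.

start=q0; accept=q4,q6,q7; q0-a>q1; q0-b>q2; q1-a>q1; q1-b>q3; q2-a>q1; q2-b>q4; q3-a>q1; q3-b>q5; q4-a>q6; q4-b>q4; q5-a>q5; q5-b>q5; q6-a>q6; q6-b>q7; q7-a>q6; q7-b>q5

Build one automaton per condition and run them in lockstep. One (3 states) tracks whether and how much of `bb` has been seen; the other (4 states) tracks partial matches of the forbidden pattern `abb`. Each combined state is a pair, one component from each; accept when both components accept.
        a   b  
>  q0   q1  q2 
   q1   q1  q3 
   q2   q1  q4 
   q3   q1  q5 
 * q4   q6  q4 
   q5   q5  q5 
 * q6   q6  q7 
 * q7   q6  q5 
(> = start, * = accepting)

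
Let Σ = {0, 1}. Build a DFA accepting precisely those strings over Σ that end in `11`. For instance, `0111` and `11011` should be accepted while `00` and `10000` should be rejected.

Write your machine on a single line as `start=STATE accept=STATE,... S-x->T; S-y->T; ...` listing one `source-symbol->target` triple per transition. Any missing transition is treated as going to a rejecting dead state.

start=q0; accept=q2; q0-0->q0; q0-1->q1; q1-0->q0; q1-1->q2; q2-0->q0; q2-1->q2

Let each state record the length of the longest suffix of the input read so far that is also a prefix of `11`. q1 means the last symbol is `1`; q2 means the last 2 symbols are `11`. Accept only at q2, where the string currently ends in `11`.
A 3-state machine:
        0   1  
>  q0   q0  q1 
   q1   q0  q2 
 * q2   q0  q2 
(> = start, * = accepting)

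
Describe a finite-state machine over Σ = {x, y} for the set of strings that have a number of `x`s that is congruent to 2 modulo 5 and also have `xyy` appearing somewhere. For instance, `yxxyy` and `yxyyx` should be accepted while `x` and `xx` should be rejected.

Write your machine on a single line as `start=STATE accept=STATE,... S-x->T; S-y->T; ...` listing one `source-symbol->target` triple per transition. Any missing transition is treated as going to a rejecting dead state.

Build one automaton per condition and run them in lockstep. The first has 5 states tracking the count of `x`s modulo 5; the second has 4 states tracking whether and how much of `xyy` has been seen. A product state is a pair (one from each), accepting exactly when both do.
A 16-state machine:
          x    y  
>  s0     s1   s0 
   s1     s2   s3 
   s2     s4   s5 
   s3     s2   s6 
   s4     s7   s8 
   s5     s4   s9 
   s6     s9   s6 
   s7    s10  s11 
   s8     s7  s12 
 * s9    s12   s9 
   s10    s1  s13 
   s11   s10  s14 
   s12   s14  s12 
   s13    s1  s15 
   s14   s15  s14 
   s15    s6  s15 
(> = start, * = accepting)

start=s0; accept=s9; s0-x->s1; s0-y->s0; s1-x->s2; s1-y->s3; s2-x->s4; s2-y->s5; s3-x->s2; s3-y->s6; s4-x->s7; s4-y->s8; s5-x->s4; s5-y->s9; s6-x->s9; s6-y->s6; s7-x->s10; s7-y->s11; s8-x->s7; s8-y->s12; s9-x->s12; s9-y->s9; s10-x->s1; s10-y->s13; s11-x->s10; s11-y->s14; s12-x->s14; s12-y->s12; s13-x->s1; s13-y->s15; s14-x->s15; s14-y->s14; s15-x->s6; s15-y->s15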